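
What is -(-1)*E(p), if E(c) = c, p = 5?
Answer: 5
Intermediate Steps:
-(-1)*E(p) = -(-1)*5 = -1*(-5) = 5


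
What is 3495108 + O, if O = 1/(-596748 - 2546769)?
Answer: 10986931414835/3143517 ≈ 3.4951e+6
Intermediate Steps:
O = -1/3143517 (O = 1/(-3143517) = -1/3143517 ≈ -3.1811e-7)
3495108 + O = 3495108 - 1/3143517 = 10986931414835/3143517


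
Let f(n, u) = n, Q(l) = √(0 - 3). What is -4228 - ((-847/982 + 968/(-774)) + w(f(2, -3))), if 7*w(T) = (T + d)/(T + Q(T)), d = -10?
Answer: (-11241864725*√3 + 22480689178*I)/(2660238*(√3 - 2*I)) ≈ -4225.6 - 0.28278*I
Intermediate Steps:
Q(l) = I*√3 (Q(l) = √(-3) = I*√3)
w(T) = (-10 + T)/(7*(T + I*√3)) (w(T) = ((T - 10)/(T + I*√3))/7 = ((-10 + T)/(T + I*√3))/7 = (-10 + T)/(7*(T + I*√3)))
-4228 - ((-847/982 + 968/(-774)) + w(f(2, -3))) = -4228 - ((-847/982 + 968/(-774)) + (-10 + 2)/(7*(2 + I*√3))) = -4228 - ((-847*1/982 + 968*(-1/774)) + (⅐)*(-8)/(2 + I*√3)) = -4228 - ((-847/982 - 484/387) - 8/(7*(2 + I*√3))) = -4228 - (-803077/380034 - 8/(7*(2 + I*√3))) = -4228 + (803077/380034 + 8/(7*(2 + I*√3))) = -1605980675/380034 + 8/(7*(2 + I*√3))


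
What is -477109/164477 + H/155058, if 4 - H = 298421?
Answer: -123062300231/25503474666 ≈ -4.8253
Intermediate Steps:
H = -298417 (H = 4 - 1*298421 = 4 - 298421 = -298417)
-477109/164477 + H/155058 = -477109/164477 - 298417/155058 = -123062300231/25503474666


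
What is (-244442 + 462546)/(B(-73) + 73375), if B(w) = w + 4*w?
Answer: 109052/36505 ≈ 2.9873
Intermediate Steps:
B(w) = 5*w
(-244442 + 462546)/(B(-73) + 73375) = (-244442 + 462546)/(5*(-73) + 73375) = 218104/(-365 + 73375) = 218104/73010 = 218104*(1/73010) = 109052/36505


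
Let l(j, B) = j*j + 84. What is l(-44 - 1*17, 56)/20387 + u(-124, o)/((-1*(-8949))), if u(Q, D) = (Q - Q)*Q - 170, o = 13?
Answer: 1609745/9602277 ≈ 0.16764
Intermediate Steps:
l(j, B) = 84 + j² (l(j, B) = j² + 84 = 84 + j²)
u(Q, D) = -170 (u(Q, D) = 0*Q - 170 = 0 - 170 = -170)
l(-44 - 1*17, 56)/20387 + u(-124, o)/((-1*(-8949))) = (84 + (-44 - 1*17)²)/20387 - 170/((-1*(-8949))) = (84 + (-44 - 17)²)*(1/20387) - 170/8949 = (84 + (-61)²)*(1/20387) - 170*1/8949 = (84 + 3721)*(1/20387) - 170/8949 = 3805*(1/20387) - 170/8949 = 3805/20387 - 170/8949 = 1609745/9602277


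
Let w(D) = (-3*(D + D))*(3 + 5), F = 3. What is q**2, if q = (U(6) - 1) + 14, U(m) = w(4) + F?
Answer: 30976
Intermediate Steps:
w(D) = -48*D (w(D) = -6*D*8 = -48*D)
U(m) = -189 (U(m) = -48*4 + 3 = -192 + 3 = -189)
q = -176 (q = (-189 - 1) + 14 = -190 + 14 = -176)
q**2 = (-176)**2 = 30976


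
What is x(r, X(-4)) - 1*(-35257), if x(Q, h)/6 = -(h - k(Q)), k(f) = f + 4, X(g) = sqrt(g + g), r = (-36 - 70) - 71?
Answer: 34219 - 12*I*sqrt(2) ≈ 34219.0 - 16.971*I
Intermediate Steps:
r = -177 (r = -106 - 71 = -177)
X(g) = sqrt(2)*sqrt(g) (X(g) = sqrt(2*g) = sqrt(2)*sqrt(g))
k(f) = 4 + f
x(Q, h) = 24 - 6*h + 6*Q (x(Q, h) = 6*(-(h - (4 + Q))) = 6*(-(h + (-4 - Q))) = 6*(-(-4 + h - Q)) = 6*(4 + Q - h) = 24 - 6*h + 6*Q)
x(r, X(-4)) - 1*(-35257) = (24 - 6*sqrt(2)*sqrt(-4) + 6*(-177)) - 1*(-35257) = (24 - 6*sqrt(2)*2*I - 1062) + 35257 = (24 - 12*I*sqrt(2) - 1062) + 35257 = (-1038 - 12*I*sqrt(2)) + 35257 = 34219 - 12*I*sqrt(2)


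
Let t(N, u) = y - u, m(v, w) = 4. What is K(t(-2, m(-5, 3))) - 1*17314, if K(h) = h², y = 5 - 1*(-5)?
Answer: -17278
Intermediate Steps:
y = 10 (y = 5 + 5 = 10)
t(N, u) = 10 - u
K(t(-2, m(-5, 3))) - 1*17314 = (10 - 1*4)² - 1*17314 = (10 - 4)² - 17314 = 6² - 17314 = 36 - 17314 = -17278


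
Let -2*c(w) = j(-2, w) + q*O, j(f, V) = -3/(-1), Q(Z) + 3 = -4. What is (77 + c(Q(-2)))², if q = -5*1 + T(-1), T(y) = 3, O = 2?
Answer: 24025/4 ≈ 6006.3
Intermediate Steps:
Q(Z) = -7 (Q(Z) = -3 - 4 = -7)
j(f, V) = 3 (j(f, V) = -3*(-1) = 3)
q = -2 (q = -5*1 + 3 = -5 + 3 = -2)
c(w) = ½ (c(w) = -(3 - 2*2)/2 = -(3 - 4)/2 = -½*(-1) = ½)
(77 + c(Q(-2)))² = (77 + ½)² = (155/2)² = 24025/4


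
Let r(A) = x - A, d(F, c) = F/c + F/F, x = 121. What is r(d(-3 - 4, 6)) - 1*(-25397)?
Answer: 153109/6 ≈ 25518.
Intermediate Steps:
d(F, c) = 1 + F/c (d(F, c) = F/c + 1 = 1 + F/c)
r(A) = 121 - A
r(d(-3 - 4, 6)) - 1*(-25397) = (121 - ((-3 - 4) + 6)/6) - 1*(-25397) = (121 - (-7 + 6)/6) + 25397 = (121 - (-1)/6) + 25397 = (121 - 1*(-⅙)) + 25397 = (121 + ⅙) + 25397 = 727/6 + 25397 = 153109/6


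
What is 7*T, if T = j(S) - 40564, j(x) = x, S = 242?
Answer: -282254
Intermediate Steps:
T = -40322 (T = 242 - 40564 = -40322)
7*T = 7*(-40322) = -282254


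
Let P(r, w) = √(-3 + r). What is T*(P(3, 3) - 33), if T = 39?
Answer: -1287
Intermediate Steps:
T*(P(3, 3) - 33) = 39*(√(-3 + 3) - 33) = 39*(√0 - 33) = 39*(0 - 33) = 39*(-33) = -1287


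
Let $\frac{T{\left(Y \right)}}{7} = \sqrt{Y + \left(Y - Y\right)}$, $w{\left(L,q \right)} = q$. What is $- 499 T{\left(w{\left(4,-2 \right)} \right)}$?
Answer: $- 3493 i \sqrt{2} \approx - 4939.9 i$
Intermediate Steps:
$T{\left(Y \right)} = 7 \sqrt{Y}$ ($T{\left(Y \right)} = 7 \sqrt{Y + \left(Y - Y\right)} = 7 \sqrt{Y + 0} = 7 \sqrt{Y}$)
$- 499 T{\left(w{\left(4,-2 \right)} \right)} = - 499 \cdot 7 \sqrt{-2} = - 499 \cdot 7 i \sqrt{2} = - 3493 i \sqrt{2}$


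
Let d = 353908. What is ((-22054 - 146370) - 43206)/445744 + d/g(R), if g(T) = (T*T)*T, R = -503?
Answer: -13545266293281/28363476789544 ≈ -0.47756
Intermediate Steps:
g(T) = T³ (g(T) = T²*T = T³)
((-22054 - 146370) - 43206)/445744 + d/g(R) = ((-22054 - 146370) - 43206)/445744 + 353908/((-503)³) = (-168424 - 43206)*(1/445744) + 353908/(-127263527) = -211630*1/445744 + 353908*(-1/127263527) = -105815/222872 - 353908/127263527 = -13545266293281/28363476789544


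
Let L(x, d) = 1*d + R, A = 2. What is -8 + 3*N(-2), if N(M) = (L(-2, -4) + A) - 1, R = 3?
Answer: -8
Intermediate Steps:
L(x, d) = 3 + d (L(x, d) = 1*d + 3 = d + 3 = 3 + d)
N(M) = 0 (N(M) = ((3 - 4) + 2) - 1 = (-1 + 2) - 1 = 1 - 1 = 0)
-8 + 3*N(-2) = -8 + 3*0 = -8 + 0 = -8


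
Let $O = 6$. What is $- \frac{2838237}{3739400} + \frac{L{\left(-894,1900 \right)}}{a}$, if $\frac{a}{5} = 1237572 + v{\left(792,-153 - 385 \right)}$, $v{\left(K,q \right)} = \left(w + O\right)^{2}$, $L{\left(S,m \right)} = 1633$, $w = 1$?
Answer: $- \frac{71662049513}{94448162600} \approx -0.75875$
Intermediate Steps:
$v{\left(K,q \right)} = 49$ ($v{\left(K,q \right)} = \left(1 + 6\right)^{2} = 7^{2} = 49$)
$a = 6188105$ ($a = 5 \left(1237572 + 49\right) = 5 \cdot 1237621 = 6188105$)
$- \frac{2838237}{3739400} + \frac{L{\left(-894,1900 \right)}}{a} = - \frac{2838237}{3739400} + \frac{1633}{6188105} = - \frac{71662049513}{94448162600}$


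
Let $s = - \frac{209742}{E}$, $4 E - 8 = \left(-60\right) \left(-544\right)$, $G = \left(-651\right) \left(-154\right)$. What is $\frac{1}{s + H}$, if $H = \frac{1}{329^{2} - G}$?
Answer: $- \frac{4656421}{119657228} \approx -0.038915$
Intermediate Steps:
$G = 100254$
$E = 8162$ ($E = 2 + \frac{\left(-60\right) \left(-544\right)}{4} = 2 + \frac{1}{4} \cdot 32640 = 2 + 8160 = 8162$)
$s = - \frac{104871}{4081}$ ($s = - \frac{209742}{8162} = \left(-209742\right) \frac{1}{8162} = - \frac{104871}{4081} \approx -25.697$)
$H = \frac{1}{7987}$ ($H = \frac{1}{329^{2} - 100254} = \frac{1}{108241 - 100254} = \frac{1}{7987} \approx 0.0001252$)
$\frac{1}{s + H} = \frac{1}{- \frac{104871}{4081} + \frac{1}{7987}} = \frac{1}{- \frac{119657228}{4656421}} = - \frac{4656421}{119657228}$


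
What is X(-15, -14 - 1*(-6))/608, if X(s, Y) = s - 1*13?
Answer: -7/152 ≈ -0.046053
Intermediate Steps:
X(s, Y) = -13 + s (X(s, Y) = s - 13 = -13 + s)
X(-15, -14 - 1*(-6))/608 = (-13 - 15)/608 = -28*1/608 = -7/152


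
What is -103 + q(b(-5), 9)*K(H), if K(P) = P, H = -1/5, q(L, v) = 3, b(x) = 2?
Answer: -518/5 ≈ -103.60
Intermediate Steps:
H = -1/5 (H = -1*1/5 = -1/5 ≈ -0.20000)
-103 + q(b(-5), 9)*K(H) = -103 + 3*(-1/5) = -103 - 3/5 = -518/5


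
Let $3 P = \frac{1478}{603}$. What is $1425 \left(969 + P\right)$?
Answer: $\frac{833339525}{603} \approx 1.382 \cdot 10^{6}$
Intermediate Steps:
$P = \frac{1478}{1809}$ ($P = \frac{1478 \cdot \frac{1}{603}}{3} = \frac{1}{3} \cdot \frac{1478}{603} = \frac{1478}{1809} \approx 0.81703$)
$1425 \left(969 + P\right) = 1425 \left(969 + \frac{1478}{1809}\right) = 1425 \cdot \frac{1754399}{1809} = \frac{833339525}{603}$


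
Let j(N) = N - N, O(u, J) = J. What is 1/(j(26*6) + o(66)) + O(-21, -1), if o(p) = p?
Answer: -65/66 ≈ -0.98485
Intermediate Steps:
j(N) = 0
1/(j(26*6) + o(66)) + O(-21, -1) = 1/(0 + 66) - 1 = 1/66 - 1 = -65/66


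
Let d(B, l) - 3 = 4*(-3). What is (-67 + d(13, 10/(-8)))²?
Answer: 5776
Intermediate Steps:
d(B, l) = -9 (d(B, l) = 3 + 4*(-3) = 3 - 12 = -9)
(-67 + d(13, 10/(-8)))² = (-67 - 9)² = (-76)² = 5776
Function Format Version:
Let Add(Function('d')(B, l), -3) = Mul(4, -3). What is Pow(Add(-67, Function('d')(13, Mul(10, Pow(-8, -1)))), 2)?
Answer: 5776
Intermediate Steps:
Function('d')(B, l) = -9 (Function('d')(B, l) = Add(3, Mul(4, -3)) = Add(3, -12) = -9)
Pow(Add(-67, Function('d')(13, Mul(10, Pow(-8, -1)))), 2) = Pow(Add(-67, -9), 2) = Pow(-76, 2) = 5776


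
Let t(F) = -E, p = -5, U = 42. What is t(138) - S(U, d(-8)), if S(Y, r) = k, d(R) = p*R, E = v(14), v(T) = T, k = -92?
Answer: 78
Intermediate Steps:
E = 14
t(F) = -14 (t(F) = -1*14 = -14)
d(R) = -5*R
S(Y, r) = -92
t(138) - S(U, d(-8)) = -14 - 1*(-92) = -14 + 92 = 78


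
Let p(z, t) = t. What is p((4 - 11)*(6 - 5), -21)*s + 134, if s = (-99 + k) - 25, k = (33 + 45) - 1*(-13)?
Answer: 827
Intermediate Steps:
k = 91 (k = 78 + 13 = 91)
s = -33 (s = (-99 + 91) - 25 = -8 - 25 = -33)
p((4 - 11)*(6 - 5), -21)*s + 134 = -21*(-33) + 134 = 693 + 134 = 827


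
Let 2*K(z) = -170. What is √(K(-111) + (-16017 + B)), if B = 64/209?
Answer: I*√703338086/209 ≈ 126.89*I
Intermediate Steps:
K(z) = -85 (K(z) = (½)*(-170) = -85)
B = 64/209 (B = 64*(1/209) = 64/209 ≈ 0.30622)
√(K(-111) + (-16017 + B)) = √(-85 + (-16017 + 64/209)) = √(-85 - 3347489/209) = √(-3365254/209) = I*√703338086/209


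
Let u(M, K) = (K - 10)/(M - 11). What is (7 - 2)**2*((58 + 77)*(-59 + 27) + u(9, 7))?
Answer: -215925/2 ≈ -1.0796e+5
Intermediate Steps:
u(M, K) = (-10 + K)/(-11 + M)
(7 - 2)**2*((58 + 77)*(-59 + 27) + u(9, 7)) = (7 - 2)**2*((58 + 77)*(-59 + 27) + (-10 + 7)/(-11 + 9)) = 5**2*(135*(-32) - 3/(-2)) = 25*(-4320 - 1/2*(-3)) = 25*(-4320 + 3/2) = 25*(-8637/2) = -215925/2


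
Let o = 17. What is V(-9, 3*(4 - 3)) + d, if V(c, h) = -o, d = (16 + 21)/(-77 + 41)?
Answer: -649/36 ≈ -18.028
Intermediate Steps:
d = -37/36 (d = 37/(-36) = 37*(-1/36) = -37/36 ≈ -1.0278)
V(c, h) = -17 (V(c, h) = -1*17 = -17)
V(-9, 3*(4 - 3)) + d = -17 - 37/36 = -649/36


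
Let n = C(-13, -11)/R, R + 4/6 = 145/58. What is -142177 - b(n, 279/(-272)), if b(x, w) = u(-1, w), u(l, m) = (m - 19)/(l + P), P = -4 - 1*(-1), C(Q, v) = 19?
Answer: -154694023/1088 ≈ -1.4218e+5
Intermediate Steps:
R = 11/6 (R = -⅔ + 145/58 = -⅔ + 145*(1/58) = -⅔ + 5/2 = 11/6 ≈ 1.8333)
P = -3 (P = -4 + 1 = -3)
u(l, m) = (-19 + m)/(-3 + l) (u(l, m) = (m - 19)/(l - 3) = (-19 + m)/(-3 + l))
n = 114/11 (n = 19/(11/6) = 19*(6/11) = 114/11 ≈ 10.364)
b(x, w) = 19/4 - w/4 (b(x, w) = (-19 + w)/(-3 - 1) = (-19 + w)/(-4) = -(-19 + w)/4 = 19/4 - w/4)
-142177 - b(n, 279/(-272)) = -142177 - (19/4 - 279/(4*(-272))) = -142177 - (19/4 - 279*(-1)/(4*272)) = -142177 - (19/4 - ¼*(-279/272)) = -142177 - (19/4 + 279/1088) = -142177 - 1*5447/1088 = -142177 - 5447/1088 = -154694023/1088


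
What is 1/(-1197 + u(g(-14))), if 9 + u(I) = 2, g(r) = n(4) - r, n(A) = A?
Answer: -1/1204 ≈ -0.00083056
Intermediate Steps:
g(r) = 4 - r
u(I) = -7 (u(I) = -9 + 2 = -7)
1/(-1197 + u(g(-14))) = 1/(-1197 - 7) = 1/(-1204) = -1/1204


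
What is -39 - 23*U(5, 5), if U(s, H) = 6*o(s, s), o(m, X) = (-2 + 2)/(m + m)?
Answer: -39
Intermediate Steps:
o(m, X) = 0 (o(m, X) = 0/((2*m)) = 0*(1/(2*m)) = 0)
U(s, H) = 0 (U(s, H) = 6*0 = 0)
-39 - 23*U(5, 5) = -39 - 23*0 = -39 + 0 = -39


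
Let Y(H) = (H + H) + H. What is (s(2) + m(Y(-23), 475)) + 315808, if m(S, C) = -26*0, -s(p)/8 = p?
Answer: 315792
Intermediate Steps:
Y(H) = 3*H (Y(H) = 2*H + H = 3*H)
s(p) = -8*p
m(S, C) = 0
(s(2) + m(Y(-23), 475)) + 315808 = (-8*2 + 0) + 315808 = (-16 + 0) + 315808 = -16 + 315808 = 315792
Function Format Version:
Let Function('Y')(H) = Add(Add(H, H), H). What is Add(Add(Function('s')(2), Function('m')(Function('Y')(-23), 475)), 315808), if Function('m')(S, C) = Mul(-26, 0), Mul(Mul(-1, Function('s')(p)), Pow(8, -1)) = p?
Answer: 315792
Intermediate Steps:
Function('Y')(H) = Mul(3, H) (Function('Y')(H) = Add(Mul(2, H), H) = Mul(3, H))
Function('s')(p) = Mul(-8, p)
Function('m')(S, C) = 0
Add(Add(Function('s')(2), Function('m')(Function('Y')(-23), 475)), 315808) = Add(Add(Mul(-8, 2), 0), 315808) = Add(Add(-16, 0), 315808) = Add(-16, 315808) = 315792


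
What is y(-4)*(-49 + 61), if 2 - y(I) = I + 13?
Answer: -84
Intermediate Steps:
y(I) = -11 - I (y(I) = 2 - (I + 13) = 2 - (13 + I) = 2 + (-13 - I) = -11 - I)
y(-4)*(-49 + 61) = (-11 - 1*(-4))*(-49 + 61) = (-11 + 4)*12 = -7*12 = -84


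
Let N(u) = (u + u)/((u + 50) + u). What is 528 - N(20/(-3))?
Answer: 5812/11 ≈ 528.36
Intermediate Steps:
N(u) = 2*u/(50 + 2*u) (N(u) = (2*u)/((50 + u) + u) = (2*u)/(50 + 2*u) = 2*u/(50 + 2*u))
528 - N(20/(-3)) = 528 - 20/(-3)/(25 + 20/(-3)) = 528 - 20*(-1/3)/(25 + 20*(-1/3)) = 528 - (-20)/(3*(25 - 20/3)) = 528 - (-20)/(3*55/3) = 528 - (-20)*3/(3*55) = 528 - 1*(-4/11) = 528 + 4/11 = 5812/11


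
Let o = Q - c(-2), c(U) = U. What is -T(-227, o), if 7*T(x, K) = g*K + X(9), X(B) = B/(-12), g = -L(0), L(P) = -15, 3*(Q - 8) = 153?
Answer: -3657/28 ≈ -130.61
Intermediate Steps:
Q = 59 (Q = 8 + (⅓)*153 = 8 + 51 = 59)
g = 15 (g = -1*(-15) = 15)
X(B) = -B/12 (X(B) = B*(-1/12) = -B/12)
o = 61 (o = 59 - 1*(-2) = 59 + 2 = 61)
T(x, K) = -3/28 + 15*K/7 (T(x, K) = (15*K - 1/12*9)/7 = (15*K - ¾)/7 = (-¾ + 15*K)/7 = -3/28 + 15*K/7)
-T(-227, o) = -(-3/28 + (15/7)*61) = -(-3/28 + 915/7) = -1*3657/28 = -3657/28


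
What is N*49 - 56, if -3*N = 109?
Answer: -5509/3 ≈ -1836.3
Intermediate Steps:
N = -109/3 (N = -⅓*109 = -109/3 ≈ -36.333)
N*49 - 56 = -109/3*49 - 56 = -5341/3 - 56 = -5509/3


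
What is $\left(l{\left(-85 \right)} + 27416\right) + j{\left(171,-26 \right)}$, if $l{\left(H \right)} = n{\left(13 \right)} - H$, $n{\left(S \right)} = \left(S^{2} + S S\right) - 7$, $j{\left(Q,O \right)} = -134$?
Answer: $27698$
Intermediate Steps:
$n{\left(S \right)} = -7 + 2 S^{2}$ ($n{\left(S \right)} = \left(S^{2} + S^{2}\right) - 7 = 2 S^{2} - 7 = -7 + 2 S^{2}$)
$l{\left(H \right)} = 331 - H$ ($l{\left(H \right)} = \left(-7 + 2 \cdot 13^{2}\right) - H = \left(-7 + 2 \cdot 169\right) - H = \left(-7 + 338\right) - H = 331 - H$)
$\left(l{\left(-85 \right)} + 27416\right) + j{\left(171,-26 \right)} = \left(\left(331 - -85\right) + 27416\right) - 134 = \left(\left(331 + 85\right) + 27416\right) - 134 = \left(416 + 27416\right) - 134 = 27832 - 134 = 27698$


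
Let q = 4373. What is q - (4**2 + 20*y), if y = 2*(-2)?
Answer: 4437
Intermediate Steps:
y = -4
q - (4**2 + 20*y) = 4373 - (4**2 + 20*(-4)) = 4373 - (16 - 80) = 4373 - 1*(-64) = 4373 + 64 = 4437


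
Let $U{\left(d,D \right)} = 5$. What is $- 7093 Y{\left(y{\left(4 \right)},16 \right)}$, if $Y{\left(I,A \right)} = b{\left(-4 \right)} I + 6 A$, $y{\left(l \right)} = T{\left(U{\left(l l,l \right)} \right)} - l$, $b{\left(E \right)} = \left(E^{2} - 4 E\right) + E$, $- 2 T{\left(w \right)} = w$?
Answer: $609998$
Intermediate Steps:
$T{\left(w \right)} = - \frac{w}{2}$
$b{\left(E \right)} = E^{2} - 3 E$
$y{\left(l \right)} = - \frac{5}{2} - l$ ($y{\left(l \right)} = \left(- \frac{1}{2}\right) 5 - l = - \frac{5}{2} - l$)
$Y{\left(I,A \right)} = 6 A + 28 I$ ($Y{\left(I,A \right)} = - 4 \left(-3 - 4\right) I + 6 A = \left(-4\right) \left(-7\right) I + 6 A = 28 I + 6 A = 6 A + 28 I$)
$- 7093 Y{\left(y{\left(4 \right)},16 \right)} = - 7093 \left(6 \cdot 16 + 28 \left(- \frac{5}{2} - 4\right)\right) = - 7093 \left(96 + 28 \left(- \frac{5}{2} - 4\right)\right) = - 7093 \left(96 + 28 \left(- \frac{13}{2}\right)\right) = - 7093 \left(96 - 182\right) = \left(-7093\right) \left(-86\right) = 609998$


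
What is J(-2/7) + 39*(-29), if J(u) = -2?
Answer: -1133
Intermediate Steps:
J(-2/7) + 39*(-29) = -2 + 39*(-29) = -2 - 1131 = -1133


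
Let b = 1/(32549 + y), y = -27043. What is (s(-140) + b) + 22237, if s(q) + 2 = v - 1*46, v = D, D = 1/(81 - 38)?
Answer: 5253428811/236758 ≈ 22189.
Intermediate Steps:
b = 1/5506 (b = 1/(32549 - 27043) = 1/5506 ≈ 0.00018162)
D = 1/43 ≈ 0.023256
v = 1/43 ≈ 0.023256
s(q) = -2063/43 (s(q) = -2 + (1/43 - 1*46) = -2 + (1/43 - 46) = -2 - 1977/43 = -2063/43)
(s(-140) + b) + 22237 = (-2063/43 + 1/5506) + 22237 = -11358835/236758 + 22237 = 5253428811/236758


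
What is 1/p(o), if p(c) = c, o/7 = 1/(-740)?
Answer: -740/7 ≈ -105.71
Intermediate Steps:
o = -7/740 (o = 7/(-740) = 7*(-1/740) = -7/740 ≈ -0.0094595)
1/p(o) = 1/(-7/740) = -740/7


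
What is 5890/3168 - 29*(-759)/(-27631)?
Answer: 46507871/43767504 ≈ 1.0626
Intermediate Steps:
5890/3168 - 29*(-759)/(-27631) = 5890*(1/3168) + 22011*(-1/27631) = 2945/1584 - 22011/27631 = 46507871/43767504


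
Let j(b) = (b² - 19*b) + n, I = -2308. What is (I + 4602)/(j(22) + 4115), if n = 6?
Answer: 2294/4187 ≈ 0.54789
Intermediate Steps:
j(b) = 6 + b² - 19*b (j(b) = (b² - 19*b) + 6 = 6 + b² - 19*b)
(I + 4602)/(j(22) + 4115) = (-2308 + 4602)/((6 + 22² - 19*22) + 4115) = 2294/((6 + 484 - 418) + 4115) = 2294/(72 + 4115) = 2294/4187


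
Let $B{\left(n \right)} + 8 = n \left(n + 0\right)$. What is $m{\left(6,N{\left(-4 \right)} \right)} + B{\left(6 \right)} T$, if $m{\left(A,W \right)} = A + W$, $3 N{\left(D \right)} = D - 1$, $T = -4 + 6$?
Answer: $\frac{181}{3} \approx 60.333$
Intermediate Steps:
$T = 2$
$N{\left(D \right)} = - \frac{1}{3} + \frac{D}{3}$ ($N{\left(D \right)} = \frac{D - 1}{3} = \frac{-1 + D}{3} = - \frac{1}{3} + \frac{D}{3}$)
$B{\left(n \right)} = -8 + n^{2}$ ($B{\left(n \right)} = -8 + n \left(n + 0\right) = -8 + n n = -8 + n^{2}$)
$m{\left(6,N{\left(-4 \right)} \right)} + B{\left(6 \right)} T = \left(6 + \left(- \frac{1}{3} + \frac{1}{3} \left(-4\right)\right)\right) + \left(-8 + 6^{2}\right) 2 = \left(6 - \frac{5}{3}\right) + \left(-8 + 36\right) 2 = \left(6 - \frac{5}{3}\right) + 28 \cdot 2 = \frac{13}{3} + 56 = \frac{181}{3}$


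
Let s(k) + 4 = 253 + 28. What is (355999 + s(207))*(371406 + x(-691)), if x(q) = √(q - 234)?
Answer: 132323044056 + 1781380*I*√37 ≈ 1.3232e+11 + 1.0836e+7*I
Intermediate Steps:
s(k) = 277 (s(k) = -4 + (253 + 28) = -4 + 281 = 277)
x(q) = √(-234 + q)
(355999 + s(207))*(371406 + x(-691)) = (355999 + 277)*(371406 + √(-234 - 691)) = 356276*(371406 + √(-925)) = 356276*(371406 + 5*I*√37) = 132323044056 + 1781380*I*√37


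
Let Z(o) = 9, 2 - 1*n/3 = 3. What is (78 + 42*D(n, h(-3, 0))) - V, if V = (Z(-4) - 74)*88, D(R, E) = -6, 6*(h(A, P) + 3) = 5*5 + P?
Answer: 5546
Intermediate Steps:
n = -3 (n = 6 - 3*3 = 6 - 9 = -3)
h(A, P) = 7/6 + P/6 (h(A, P) = -3 + (5*5 + P)/6 = -3 + (25 + P)/6 = -3 + (25/6 + P/6) = 7/6 + P/6)
V = -5720 (V = (9 - 74)*88 = -65*88 = -5720)
(78 + 42*D(n, h(-3, 0))) - V = (78 + 42*(-6)) - 1*(-5720) = (78 - 252) + 5720 = -174 + 5720 = 5546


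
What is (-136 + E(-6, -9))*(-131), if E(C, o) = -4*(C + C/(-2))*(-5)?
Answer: 25676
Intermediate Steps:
E(C, o) = 10*C (E(C, o) = -4*(C + C*(-½))*(-5) = -4*(C - C/2)*(-5) = -2*C*(-5) = 10*C)
(-136 + E(-6, -9))*(-131) = (-136 + 10*(-6))*(-131) = (-136 - 60)*(-131) = -196*(-131) = 25676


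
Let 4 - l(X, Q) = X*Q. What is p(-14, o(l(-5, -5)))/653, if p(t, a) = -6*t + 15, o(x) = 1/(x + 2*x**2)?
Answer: 99/653 ≈ 0.15161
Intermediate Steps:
l(X, Q) = 4 - Q*X (l(X, Q) = 4 - X*Q = 4 - Q*X)
p(t, a) = 15 - 6*t
p(-14, o(l(-5, -5)))/653 = (15 - 6*(-14))/653 = (15 + 84)*(1/653) = 99*(1/653) = 99/653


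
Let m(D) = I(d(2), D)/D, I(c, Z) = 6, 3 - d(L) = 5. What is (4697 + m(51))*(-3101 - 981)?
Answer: -325951782/17 ≈ -1.9174e+7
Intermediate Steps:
d(L) = -2 (d(L) = 3 - 1*5 = 3 - 5 = -2)
m(D) = 6/D
(4697 + m(51))*(-3101 - 981) = (4697 + 6/51)*(-3101 - 981) = (4697 + 6*(1/51))*(-4082) = (4697 + 2/17)*(-4082) = (79851/17)*(-4082) = -325951782/17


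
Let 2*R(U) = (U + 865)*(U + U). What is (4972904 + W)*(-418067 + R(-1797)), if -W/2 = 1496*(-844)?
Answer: 9423205050024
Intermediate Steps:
R(U) = U*(865 + U) (R(U) = ((U + 865)*(U + U))/2 = ((865 + U)*(2*U))/2 = (2*U*(865 + U))/2 = U*(865 + U))
W = 2525248 (W = -2992*(-844) = -2*(-1262624) = 2525248)
(4972904 + W)*(-418067 + R(-1797)) = (4972904 + 2525248)*(-418067 - 1797*(865 - 1797)) = 7498152*(-418067 - 1797*(-932)) = 7498152*(-418067 + 1674804) = 7498152*1256737 = 9423205050024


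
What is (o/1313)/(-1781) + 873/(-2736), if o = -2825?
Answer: -225971141/710889712 ≈ -0.31787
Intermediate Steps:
(o/1313)/(-1781) + 873/(-2736) = -2825/1313/(-1781) + 873/(-2736) = -2825*1/1313*(-1/1781) + 873*(-1/2736) = -2825/1313*(-1/1781) - 97/304 = 2825/2338453 - 97/304 = -225971141/710889712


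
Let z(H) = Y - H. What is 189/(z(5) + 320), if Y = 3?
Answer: 63/106 ≈ 0.59434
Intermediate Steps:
z(H) = 3 - H
189/(z(5) + 320) = 189/((3 - 1*5) + 320) = 189/((3 - 5) + 320) = 189/(-2 + 320) = 189/318 = (1/318)*189 = 63/106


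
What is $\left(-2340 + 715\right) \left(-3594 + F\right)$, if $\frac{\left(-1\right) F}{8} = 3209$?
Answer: $47557250$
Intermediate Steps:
$F = -25672$ ($F = \left(-8\right) 3209 = -25672$)
$\left(-2340 + 715\right) \left(-3594 + F\right) = \left(-2340 + 715\right) \left(-3594 - 25672\right) = \left(-1625\right) \left(-29266\right) = 47557250$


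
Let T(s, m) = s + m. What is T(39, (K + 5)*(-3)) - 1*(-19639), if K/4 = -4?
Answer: 19711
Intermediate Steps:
K = -16 (K = 4*(-4) = -16)
T(s, m) = m + s
T(39, (K + 5)*(-3)) - 1*(-19639) = ((-16 + 5)*(-3) + 39) - 1*(-19639) = (-11*(-3) + 39) + 19639 = (33 + 39) + 19639 = 72 + 19639 = 19711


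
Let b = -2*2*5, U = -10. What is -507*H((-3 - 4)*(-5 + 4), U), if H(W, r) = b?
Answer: 10140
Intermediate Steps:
b = -20 (b = -4*5 = -20)
H(W, r) = -20
-507*H((-3 - 4)*(-5 + 4), U) = -507*(-20) = 10140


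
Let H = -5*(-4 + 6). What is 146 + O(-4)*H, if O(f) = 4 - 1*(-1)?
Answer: 96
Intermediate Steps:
H = -10 (H = -5*2 = -10)
O(f) = 5 (O(f) = 4 + 1 = 5)
146 + O(-4)*H = 146 + 5*(-10) = 146 - 50 = 96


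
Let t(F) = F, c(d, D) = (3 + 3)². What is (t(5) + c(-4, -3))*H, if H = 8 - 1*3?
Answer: 205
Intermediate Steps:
c(d, D) = 36 (c(d, D) = 6² = 36)
H = 5 (H = 8 - 3 = 5)
(t(5) + c(-4, -3))*H = (5 + 36)*5 = 41*5 = 205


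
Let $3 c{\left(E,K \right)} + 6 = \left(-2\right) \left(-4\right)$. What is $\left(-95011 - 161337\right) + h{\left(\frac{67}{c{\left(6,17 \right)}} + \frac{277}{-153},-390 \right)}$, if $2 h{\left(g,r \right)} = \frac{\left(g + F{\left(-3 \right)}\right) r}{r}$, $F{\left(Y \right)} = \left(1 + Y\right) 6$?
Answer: $- \frac{156858449}{612} \approx -2.563 \cdot 10^{5}$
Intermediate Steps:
$c{\left(E,K \right)} = \frac{2}{3}$ ($c{\left(E,K \right)} = -2 + \frac{\left(-2\right) \left(-4\right)}{3} = -2 + \frac{1}{3} \cdot 8 = -2 + \frac{8}{3} = \frac{2}{3}$)
$F{\left(Y \right)} = 6 + 6 Y$
$h{\left(g,r \right)} = -6 + \frac{g}{2}$ ($h{\left(g,r \right)} = \frac{\left(g + \left(6 + 6 \left(-3\right)\right)\right) r \frac{1}{r}}{2} = \frac{\left(g + \left(6 - 18\right)\right) r \frac{1}{r}}{2} = \frac{\left(g - 12\right) r \frac{1}{r}}{2} = \frac{\left(-12 + g\right) r \frac{1}{r}}{2} = \frac{r \left(-12 + g\right) \frac{1}{r}}{2} = \frac{-12 + g}{2} = -6 + \frac{g}{2}$)
$\left(-95011 - 161337\right) + h{\left(\frac{67}{c{\left(6,17 \right)}} + \frac{277}{-153},-390 \right)} = \left(-95011 - 161337\right) - \left(6 - \frac{\frac{67}{\frac{2}{3}} + \frac{277}{-153}}{2}\right) = -256348 - \left(6 - \frac{67 \cdot \frac{3}{2} + 277 \left(- \frac{1}{153}\right)}{2}\right) = -256348 - \left(6 - \frac{\frac{201}{2} - \frac{277}{153}}{2}\right) = -256348 + \left(-6 + \frac{1}{2} \cdot \frac{30199}{306}\right) = -256348 + \left(-6 + \frac{30199}{612}\right) = -256348 + \frac{26527}{612} = - \frac{156858449}{612}$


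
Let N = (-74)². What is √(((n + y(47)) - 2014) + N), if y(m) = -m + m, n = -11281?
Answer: I*√7819 ≈ 88.425*I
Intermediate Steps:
y(m) = 0
N = 5476
√(((n + y(47)) - 2014) + N) = √(((-11281 + 0) - 2014) + 5476) = √((-11281 - 2014) + 5476) = √(-13295 + 5476) = √(-7819) = I*√7819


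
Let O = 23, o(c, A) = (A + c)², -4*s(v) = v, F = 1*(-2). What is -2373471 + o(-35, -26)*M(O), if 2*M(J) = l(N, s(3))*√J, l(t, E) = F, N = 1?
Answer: -2373471 - 3721*√23 ≈ -2.3913e+6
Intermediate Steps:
F = -2
s(v) = -v/4
l(t, E) = -2
M(J) = -√J (M(J) = (-2*√J)/2 = -√J)
-2373471 + o(-35, -26)*M(O) = -2373471 + (-26 - 35)²*(-√23) = -2373471 + (-61)²*(-√23) = -2373471 + 3721*(-√23) = -2373471 - 3721*√23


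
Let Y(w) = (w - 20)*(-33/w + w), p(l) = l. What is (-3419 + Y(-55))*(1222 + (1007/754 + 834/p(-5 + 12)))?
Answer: 4683582261/5278 ≈ 8.8738e+5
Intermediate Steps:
Y(w) = (-20 + w)*(w - 33/w)
(-3419 + Y(-55))*(1222 + (1007/754 + 834/p(-5 + 12))) = (-3419 + (-33 + (-55)² - 20*(-55) + 660/(-55)))*(1222 + (1007/754 + 834/(-5 + 12))) = (-3419 + (-33 + 3025 + 1100 + 660*(-1/55)))*(1222 + (1007*(1/754) + 834/7)) = (-3419 + (-33 + 3025 + 1100 - 12))*(1222 + (1007/754 + 834*(⅐))) = (-3419 + 4080)*(1222 + (1007/754 + 834/7)) = 661*(1222 + 635885/5278) = 661*(7085601/5278) = 4683582261/5278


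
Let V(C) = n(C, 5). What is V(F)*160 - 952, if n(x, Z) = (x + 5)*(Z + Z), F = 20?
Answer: 39048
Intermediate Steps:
n(x, Z) = 2*Z*(5 + x) (n(x, Z) = (5 + x)*(2*Z) = 2*Z*(5 + x))
V(C) = 50 + 10*C (V(C) = 2*5*(5 + C) = 50 + 10*C)
V(F)*160 - 952 = (50 + 10*20)*160 - 952 = (50 + 200)*160 - 952 = 250*160 - 952 = 40000 - 952 = 39048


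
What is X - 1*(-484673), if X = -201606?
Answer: 283067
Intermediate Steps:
X - 1*(-484673) = -201606 - 1*(-484673) = -201606 + 484673 = 283067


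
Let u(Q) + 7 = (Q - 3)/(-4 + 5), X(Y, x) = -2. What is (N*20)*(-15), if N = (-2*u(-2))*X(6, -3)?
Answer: 14400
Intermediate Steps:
u(Q) = -10 + Q (u(Q) = -7 + (Q - 3)/(-4 + 5) = -7 + (-3 + Q)/1 = -7 + (-3 + Q)*1 = -7 + (-3 + Q) = -10 + Q)
N = -48 (N = -2*(-10 - 2)*(-2) = -2*(-12)*(-2) = 24*(-2) = -48)
(N*20)*(-15) = -48*20*(-15) = -960*(-15) = 14400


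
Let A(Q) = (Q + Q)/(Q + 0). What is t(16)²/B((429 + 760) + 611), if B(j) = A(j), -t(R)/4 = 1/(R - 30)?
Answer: 2/49 ≈ 0.040816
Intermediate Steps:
A(Q) = 2 (A(Q) = (2*Q)/Q = 2)
t(R) = -4/(-30 + R) (t(R) = -4/(R - 30) = -4/(-30 + R))
B(j) = 2
t(16)²/B((429 + 760) + 611) = (-4/(-30 + 16))²/2 = (-4/(-14))²*(½) = (-4*(-1/14))²*(½) = (2/7)²*(½) = (4/49)*(½) = 2/49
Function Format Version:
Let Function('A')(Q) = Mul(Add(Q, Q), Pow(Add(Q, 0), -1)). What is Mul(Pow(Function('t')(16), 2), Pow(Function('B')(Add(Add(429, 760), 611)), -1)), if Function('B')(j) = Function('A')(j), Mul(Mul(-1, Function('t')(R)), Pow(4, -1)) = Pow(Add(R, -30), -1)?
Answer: Rational(2, 49) ≈ 0.040816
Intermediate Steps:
Function('A')(Q) = 2 (Function('A')(Q) = Mul(Mul(2, Q), Pow(Q, -1)) = 2)
Function('t')(R) = Mul(-4, Pow(Add(-30, R), -1)) (Function('t')(R) = Mul(-4, Pow(Add(R, -30), -1)) = Mul(-4, Pow(Add(-30, R), -1)))
Function('B')(j) = 2
Mul(Pow(Function('t')(16), 2), Pow(Function('B')(Add(Add(429, 760), 611)), -1)) = Mul(Pow(Mul(-4, Pow(Add(-30, 16), -1)), 2), Pow(2, -1)) = Mul(Pow(Mul(-4, Pow(-14, -1)), 2), Rational(1, 2)) = Mul(Pow(Mul(-4, Rational(-1, 14)), 2), Rational(1, 2)) = Mul(Pow(Rational(2, 7), 2), Rational(1, 2)) = Mul(Rational(4, 49), Rational(1, 2)) = Rational(2, 49)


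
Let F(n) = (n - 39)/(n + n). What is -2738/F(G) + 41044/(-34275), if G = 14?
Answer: 4202612/1371 ≈ 3065.4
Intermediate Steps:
F(n) = (-39 + n)/(2*n) (F(n) = (-39 + n)/((2*n)) = (-39 + n)*(1/(2*n)) = (-39 + n)/(2*n))
-2738/F(G) + 41044/(-34275) = -2738*28/(-39 + 14) + 41044/(-34275) = -2738/((½)*(1/14)*(-25)) + 41044*(-1/34275) = -2738/(-25/28) - 41044/34275 = -2738*(-28/25) - 41044/34275 = 76664/25 - 41044/34275 = 4202612/1371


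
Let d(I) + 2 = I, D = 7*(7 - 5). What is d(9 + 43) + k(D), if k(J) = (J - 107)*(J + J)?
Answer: -2554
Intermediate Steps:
D = 14 (D = 7*2 = 14)
k(J) = 2*J*(-107 + J) (k(J) = (-107 + J)*(2*J) = 2*J*(-107 + J))
d(I) = -2 + I
d(9 + 43) + k(D) = (-2 + (9 + 43)) + 2*14*(-107 + 14) = (-2 + 52) + 2*14*(-93) = 50 - 2604 = -2554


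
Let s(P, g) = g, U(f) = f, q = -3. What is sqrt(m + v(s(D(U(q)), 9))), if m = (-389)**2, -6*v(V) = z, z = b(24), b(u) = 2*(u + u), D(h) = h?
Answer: sqrt(151305) ≈ 388.98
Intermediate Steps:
b(u) = 4*u (b(u) = 2*(2*u) = 4*u)
z = 96 (z = 4*24 = 96)
v(V) = -16 (v(V) = -1/6*96 = -16)
m = 151321
sqrt(m + v(s(D(U(q)), 9))) = sqrt(151321 - 16) = sqrt(151305)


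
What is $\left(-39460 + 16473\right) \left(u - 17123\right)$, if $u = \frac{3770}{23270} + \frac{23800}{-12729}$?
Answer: $\frac{896918085994124}{2278491} \approx 3.9365 \cdot 10^{8}$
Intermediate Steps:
$u = - \frac{3891059}{2278491}$ ($u = 3770 \cdot \frac{1}{23270} + 23800 \left(- \frac{1}{12729}\right) = \frac{29}{179} - \frac{23800}{12729} = - \frac{3891059}{2278491} \approx -1.7077$)
$\left(-39460 + 16473\right) \left(u - 17123\right) = \left(-39460 + 16473\right) \left(- \frac{3891059}{2278491} - 17123\right) = \left(-22987\right) \left(- \frac{39018492452}{2278491}\right) = \frac{896918085994124}{2278491}$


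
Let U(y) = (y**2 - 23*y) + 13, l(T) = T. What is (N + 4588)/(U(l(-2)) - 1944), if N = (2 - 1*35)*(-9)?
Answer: -4885/1881 ≈ -2.5970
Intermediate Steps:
U(y) = 13 + y**2 - 23*y
N = 297 (N = (2 - 35)*(-9) = -33*(-9) = 297)
(N + 4588)/(U(l(-2)) - 1944) = (297 + 4588)/((13 + (-2)**2 - 23*(-2)) - 1944) = 4885/((13 + 4 + 46) - 1944) = 4885/(63 - 1944) = 4885/(-1881) = 4885*(-1/1881) = -4885/1881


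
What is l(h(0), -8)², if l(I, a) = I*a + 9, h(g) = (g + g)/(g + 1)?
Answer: 81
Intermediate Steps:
h(g) = 2*g/(1 + g) (h(g) = (2*g)/(1 + g) = 2*g/(1 + g))
l(I, a) = 9 + I*a
l(h(0), -8)² = (9 + (2*0/(1 + 0))*(-8))² = (9 + (2*0/1)*(-8))² = (9 + (2*0*1)*(-8))² = (9 + 0*(-8))² = (9 + 0)² = 9² = 81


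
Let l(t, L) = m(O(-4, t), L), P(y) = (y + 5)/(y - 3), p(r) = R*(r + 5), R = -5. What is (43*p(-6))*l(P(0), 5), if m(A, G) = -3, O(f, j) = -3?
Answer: -645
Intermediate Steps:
p(r) = -25 - 5*r (p(r) = -5*(r + 5) = -5*(5 + r) = -25 - 5*r)
P(y) = (5 + y)/(-3 + y)
l(t, L) = -3
(43*p(-6))*l(P(0), 5) = (43*(-25 - 5*(-6)))*(-3) = (43*(-25 + 30))*(-3) = (43*5)*(-3) = 215*(-3) = -645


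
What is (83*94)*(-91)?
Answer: -709982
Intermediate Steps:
(83*94)*(-91) = 7802*(-91) = -709982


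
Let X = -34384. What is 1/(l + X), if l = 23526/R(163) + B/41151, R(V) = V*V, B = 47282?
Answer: -1093340919/37591209805012 ≈ -2.9085e-5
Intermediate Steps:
R(V) = V²
l = 2224353884/1093340919 (l = 23526/(163²) + 47282/41151 = 23526/26569 + 47282*(1/41151) = 23526*(1/26569) + 47282/41151 = 23526/26569 + 47282/41151 = 2224353884/1093340919 ≈ 2.0345)
1/(l + X) = 1/(2224353884/1093340919 - 34384) = 1/(-37591209805012/1093340919) = -1093340919/37591209805012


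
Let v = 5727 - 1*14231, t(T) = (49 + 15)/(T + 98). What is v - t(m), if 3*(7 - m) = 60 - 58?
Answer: -2661944/313 ≈ -8504.6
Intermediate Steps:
m = 19/3 (m = 7 - (60 - 58)/3 = 7 - ⅓*2 = 7 - ⅔ = 19/3 ≈ 6.3333)
t(T) = 64/(98 + T)
v = -8504 (v = 5727 - 14231 = -8504)
v - t(m) = -8504 - 64/(98 + 19/3) = -8504 - 64/313/3 = -8504 - 64*3/313 = -8504 - 1*192/313 = -8504 - 192/313 = -2661944/313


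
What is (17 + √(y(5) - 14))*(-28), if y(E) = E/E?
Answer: -476 - 28*I*√13 ≈ -476.0 - 100.96*I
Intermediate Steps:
y(E) = 1
(17 + √(y(5) - 14))*(-28) = (17 + √(1 - 14))*(-28) = (17 + √(-13))*(-28) = (17 + I*√13)*(-28) = -476 - 28*I*√13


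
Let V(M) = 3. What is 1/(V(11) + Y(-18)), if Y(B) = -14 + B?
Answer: -1/29 ≈ -0.034483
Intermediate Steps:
1/(V(11) + Y(-18)) = 1/(3 + (-14 - 18)) = 1/(3 - 32) = 1/(-29) = -1/29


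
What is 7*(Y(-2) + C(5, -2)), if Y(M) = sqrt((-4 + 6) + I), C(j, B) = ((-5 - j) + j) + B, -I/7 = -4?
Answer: -49 + 7*sqrt(30) ≈ -10.659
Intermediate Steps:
I = 28 (I = -7*(-4) = 28)
C(j, B) = -5 + B
Y(M) = sqrt(30) (Y(M) = sqrt((-4 + 6) + 28) = sqrt(2 + 28) = sqrt(30))
7*(Y(-2) + C(5, -2)) = 7*(sqrt(30) + (-5 - 2)) = 7*(sqrt(30) - 7) = 7*(-7 + sqrt(30)) = -49 + 7*sqrt(30)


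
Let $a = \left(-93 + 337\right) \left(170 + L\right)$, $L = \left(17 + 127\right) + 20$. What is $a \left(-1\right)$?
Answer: $-81496$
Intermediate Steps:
$L = 164$ ($L = 144 + 20 = 164$)
$a = 81496$ ($a = \left(-93 + 337\right) \left(170 + 164\right) = 244 \cdot 334 = 81496$)
$a \left(-1\right) = 81496 \left(-1\right) = -81496$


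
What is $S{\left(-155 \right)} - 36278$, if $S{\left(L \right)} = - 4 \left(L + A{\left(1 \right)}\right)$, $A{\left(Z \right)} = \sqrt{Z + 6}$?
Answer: $-35658 - 4 \sqrt{7} \approx -35669.0$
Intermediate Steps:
$A{\left(Z \right)} = \sqrt{6 + Z}$
$S{\left(L \right)} = - 4 L - 4 \sqrt{7}$ ($S{\left(L \right)} = - 4 \left(L + \sqrt{6 + 1}\right) = - 4 \left(L + \sqrt{7}\right) = - 4 L - 4 \sqrt{7}$)
$S{\left(-155 \right)} - 36278 = \left(\left(-4\right) \left(-155\right) - 4 \sqrt{7}\right) - 36278 = \left(620 - 4 \sqrt{7}\right) - 36278 = -35658 - 4 \sqrt{7}$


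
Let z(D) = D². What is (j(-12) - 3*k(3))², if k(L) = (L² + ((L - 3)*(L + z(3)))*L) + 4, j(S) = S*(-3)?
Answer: 9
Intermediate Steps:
j(S) = -3*S
k(L) = 4 + L² + L*(-3 + L)*(9 + L) (k(L) = (L² + ((L - 3)*(L + 3²))*L) + 4 = (L² + ((-3 + L)*(L + 9))*L) + 4 = (L² + ((-3 + L)*(9 + L))*L) + 4 = (L² + L*(-3 + L)*(9 + L)) + 4 = 4 + L² + L*(-3 + L)*(9 + L))
(j(-12) - 3*k(3))² = (-3*(-12) - 3*(4 + 3³ - 27*3 + 7*3²))² = (36 - 3*(4 + 27 - 81 + 7*9))² = (36 - 3*(4 + 27 - 81 + 63))² = (36 - 3*13)² = (36 - 39)² = (-3)² = 9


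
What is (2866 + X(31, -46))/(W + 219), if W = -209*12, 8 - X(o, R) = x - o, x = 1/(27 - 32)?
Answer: -4842/3815 ≈ -1.2692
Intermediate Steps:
x = -⅕ (x = 1/(-5) = -⅕ ≈ -0.20000)
X(o, R) = 41/5 + o (X(o, R) = 8 - (-⅕ - o) = 8 + (⅕ + o) = 41/5 + o)
W = -2508
(2866 + X(31, -46))/(W + 219) = (2866 + (41/5 + 31))/(-2508 + 219) = (2866 + 196/5)/(-2289) = (14526/5)*(-1/2289) = -4842/3815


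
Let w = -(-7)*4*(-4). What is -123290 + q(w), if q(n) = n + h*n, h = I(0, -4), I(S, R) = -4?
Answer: -122954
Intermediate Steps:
h = -4
w = -112 (w = -7*(-4)*(-4) = 28*(-4) = -112)
q(n) = -3*n (q(n) = n - 4*n = -3*n)
-123290 + q(w) = -123290 - 3*(-112) = -123290 + 336 = -122954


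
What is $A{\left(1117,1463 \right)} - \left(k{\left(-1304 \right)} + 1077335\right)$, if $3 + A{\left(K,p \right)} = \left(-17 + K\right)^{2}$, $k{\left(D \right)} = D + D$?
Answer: $135270$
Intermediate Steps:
$k{\left(D \right)} = 2 D$
$A{\left(K,p \right)} = -3 + \left(-17 + K\right)^{2}$
$A{\left(1117,1463 \right)} - \left(k{\left(-1304 \right)} + 1077335\right) = \left(-3 + \left(-17 + 1117\right)^{2}\right) - \left(2 \left(-1304\right) + 1077335\right) = \left(-3 + 1100^{2}\right) - \left(-2608 + 1077335\right) = \left(-3 + 1210000\right) - 1074727 = 1209997 - 1074727 = 135270$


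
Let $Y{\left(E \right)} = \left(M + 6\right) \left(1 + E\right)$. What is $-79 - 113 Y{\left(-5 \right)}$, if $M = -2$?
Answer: $1729$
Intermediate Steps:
$Y{\left(E \right)} = 4 + 4 E$ ($Y{\left(E \right)} = \left(-2 + 6\right) \left(1 + E\right) = 4 \left(1 + E\right) = 4 + 4 E$)
$-79 - 113 Y{\left(-5 \right)} = -79 - 113 \left(4 + 4 \left(-5\right)\right) = -79 - 113 \left(4 - 20\right) = -79 - -1808 = -79 + 1808 = 1729$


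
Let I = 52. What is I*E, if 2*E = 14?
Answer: 364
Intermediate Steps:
E = 7 (E = (1/2)*14 = 7)
I*E = 52*7 = 364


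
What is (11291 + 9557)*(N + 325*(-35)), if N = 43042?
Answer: 660193616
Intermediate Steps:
(11291 + 9557)*(N + 325*(-35)) = (11291 + 9557)*(43042 + 325*(-35)) = 20848*(43042 - 11375) = 20848*31667 = 660193616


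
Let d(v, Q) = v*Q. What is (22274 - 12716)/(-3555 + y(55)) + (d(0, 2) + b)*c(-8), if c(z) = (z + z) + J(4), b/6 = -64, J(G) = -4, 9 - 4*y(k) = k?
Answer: 54762324/7133 ≈ 7677.3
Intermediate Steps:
y(k) = 9/4 - k/4
d(v, Q) = Q*v
b = -384 (b = 6*(-64) = -384)
c(z) = -4 + 2*z (c(z) = (z + z) - 4 = 2*z - 4 = -4 + 2*z)
(22274 - 12716)/(-3555 + y(55)) + (d(0, 2) + b)*c(-8) = (22274 - 12716)/(-3555 + (9/4 - ¼*55)) + (2*0 - 384)*(-4 + 2*(-8)) = 9558/(-3555 + (9/4 - 55/4)) + (0 - 384)*(-4 - 16) = 9558/(-3555 - 23/2) - 384*(-20) = 9558/(-7133/2) + 7680 = 9558*(-2/7133) + 7680 = -19116/7133 + 7680 = 54762324/7133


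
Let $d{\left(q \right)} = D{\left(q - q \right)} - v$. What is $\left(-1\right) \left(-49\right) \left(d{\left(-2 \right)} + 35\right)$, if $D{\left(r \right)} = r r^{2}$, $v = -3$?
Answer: $1862$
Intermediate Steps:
$D{\left(r \right)} = r^{3}$
$d{\left(q \right)} = 3$ ($d{\left(q \right)} = \left(q - q\right)^{3} - -3 = 0^{3} + 3 = 0 + 3 = 3$)
$\left(-1\right) \left(-49\right) \left(d{\left(-2 \right)} + 35\right) = \left(-1\right) \left(-49\right) \left(3 + 35\right) = 49 \cdot 38 = 1862$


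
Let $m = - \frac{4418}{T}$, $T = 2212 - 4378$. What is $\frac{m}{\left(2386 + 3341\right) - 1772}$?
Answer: $\frac{2209}{4283265} \approx 0.00051573$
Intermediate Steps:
$T = -2166$
$m = \frac{2209}{1083}$ ($m = - \frac{4418}{-2166} = \left(-4418\right) \left(- \frac{1}{2166}\right) = \frac{2209}{1083} \approx 2.0397$)
$\frac{m}{\left(2386 + 3341\right) - 1772} = \frac{2209}{1083 \left(\left(2386 + 3341\right) - 1772\right)} = \frac{2209}{1083 \left(5727 - 1772\right)} = \frac{2209}{1083 \cdot 3955} = \frac{2209}{1083} \cdot \frac{1}{3955} = \frac{2209}{4283265}$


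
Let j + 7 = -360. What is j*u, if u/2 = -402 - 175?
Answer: 423518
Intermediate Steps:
j = -367 (j = -7 - 360 = -367)
u = -1154 (u = 2*(-402 - 175) = 2*(-577) = -1154)
j*u = -367*(-1154) = 423518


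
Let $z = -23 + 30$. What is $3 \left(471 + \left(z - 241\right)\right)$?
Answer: $711$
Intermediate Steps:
$z = 7$
$3 \left(471 + \left(z - 241\right)\right) = 3 \left(471 + \left(7 - 241\right)\right) = 3 \left(471 - 234\right) = 3 \cdot 237 = 711$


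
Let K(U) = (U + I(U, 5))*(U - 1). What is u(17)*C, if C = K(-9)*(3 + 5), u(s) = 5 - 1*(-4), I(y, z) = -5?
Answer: 10080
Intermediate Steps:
K(U) = (-1 + U)*(-5 + U) (K(U) = (U - 5)*(U - 1) = (-5 + U)*(-1 + U) = (-1 + U)*(-5 + U))
u(s) = 9 (u(s) = 5 + 4 = 9)
C = 1120 (C = (5 + (-9)² - 6*(-9))*(3 + 5) = (5 + 81 + 54)*8 = 140*8 = 1120)
u(17)*C = 9*1120 = 10080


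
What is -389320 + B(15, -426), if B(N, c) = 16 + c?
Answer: -389730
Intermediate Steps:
-389320 + B(15, -426) = -389320 + (16 - 426) = -389320 - 410 = -389730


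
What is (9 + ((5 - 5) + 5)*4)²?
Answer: 841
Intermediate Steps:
(9 + ((5 - 5) + 5)*4)² = (9 + (0 + 5)*4)² = (9 + 5*4)² = (9 + 20)² = 29² = 841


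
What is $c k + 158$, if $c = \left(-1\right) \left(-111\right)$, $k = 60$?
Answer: $6818$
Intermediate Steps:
$c = 111$
$c k + 158 = 111 \cdot 60 + 158 = 6660 + 158 = 6818$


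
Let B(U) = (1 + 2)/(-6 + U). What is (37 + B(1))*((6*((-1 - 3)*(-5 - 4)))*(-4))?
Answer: -157248/5 ≈ -31450.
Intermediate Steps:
B(U) = 3/(-6 + U)
(37 + B(1))*((6*((-1 - 3)*(-5 - 4)))*(-4)) = (37 + 3/(-6 + 1))*((6*((-1 - 3)*(-5 - 4)))*(-4)) = (37 + 3/(-5))*((6*(-4*(-9)))*(-4)) = (37 + 3*(-1/5))*((6*36)*(-4)) = (37 - 3/5)*(216*(-4)) = (182/5)*(-864) = -157248/5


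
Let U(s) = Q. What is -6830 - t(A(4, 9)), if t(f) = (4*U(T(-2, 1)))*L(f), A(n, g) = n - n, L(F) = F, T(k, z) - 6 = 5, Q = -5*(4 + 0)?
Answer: -6830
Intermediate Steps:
Q = -20 (Q = -5*4 = -20)
T(k, z) = 11 (T(k, z) = 6 + 5 = 11)
U(s) = -20
A(n, g) = 0
t(f) = -80*f (t(f) = (4*(-20))*f = -80*f)
-6830 - t(A(4, 9)) = -6830 - (-80)*0 = -6830 - 1*0 = -6830 + 0 = -6830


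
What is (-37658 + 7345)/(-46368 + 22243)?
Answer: 30313/24125 ≈ 1.2565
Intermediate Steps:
(-37658 + 7345)/(-46368 + 22243) = -30313/(-24125) = -30313*(-1/24125) = 30313/24125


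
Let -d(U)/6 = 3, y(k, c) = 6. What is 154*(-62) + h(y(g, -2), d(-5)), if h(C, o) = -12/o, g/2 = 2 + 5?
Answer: -28642/3 ≈ -9547.3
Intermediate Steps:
g = 14 (g = 2*(2 + 5) = 2*7 = 14)
d(U) = -18 (d(U) = -6*3 = -18)
154*(-62) + h(y(g, -2), d(-5)) = 154*(-62) - 12/(-18) = -9548 - 12*(-1/18) = -9548 + ⅔ = -28642/3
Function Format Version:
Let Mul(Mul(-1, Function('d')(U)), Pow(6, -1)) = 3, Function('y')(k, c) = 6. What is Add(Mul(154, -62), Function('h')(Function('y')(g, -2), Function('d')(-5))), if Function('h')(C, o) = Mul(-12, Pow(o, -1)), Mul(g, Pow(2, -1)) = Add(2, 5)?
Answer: Rational(-28642, 3) ≈ -9547.3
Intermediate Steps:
g = 14 (g = Mul(2, Add(2, 5)) = Mul(2, 7) = 14)
Function('d')(U) = -18 (Function('d')(U) = Mul(-6, 3) = -18)
Add(Mul(154, -62), Function('h')(Function('y')(g, -2), Function('d')(-5))) = Add(Mul(154, -62), Mul(-12, Pow(-18, -1))) = Add(-9548, Mul(-12, Rational(-1, 18))) = Add(-9548, Rational(2, 3)) = Rational(-28642, 3)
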